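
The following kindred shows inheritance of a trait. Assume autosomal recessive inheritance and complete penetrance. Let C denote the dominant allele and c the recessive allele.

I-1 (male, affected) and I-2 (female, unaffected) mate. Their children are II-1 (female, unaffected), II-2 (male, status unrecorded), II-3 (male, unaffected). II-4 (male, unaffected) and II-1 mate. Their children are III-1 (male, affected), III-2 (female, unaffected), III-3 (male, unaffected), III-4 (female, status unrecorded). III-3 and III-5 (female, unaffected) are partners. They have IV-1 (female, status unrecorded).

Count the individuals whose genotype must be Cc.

Obligate heterozygotes: II-1 is unaffected so carries C and received c from I-1 (cc), so II-1 is Cc; II-3 is unaffected so carries C and received c from I-1 (cc), so II-3 is Cc; II-4 is unaffected so carries C and passed c to III-1 (cc), so II-4 is Cc.
Every other individual is either homozygous by phenotype or has at least one consistent homozygous assignment, so the count is 3.

3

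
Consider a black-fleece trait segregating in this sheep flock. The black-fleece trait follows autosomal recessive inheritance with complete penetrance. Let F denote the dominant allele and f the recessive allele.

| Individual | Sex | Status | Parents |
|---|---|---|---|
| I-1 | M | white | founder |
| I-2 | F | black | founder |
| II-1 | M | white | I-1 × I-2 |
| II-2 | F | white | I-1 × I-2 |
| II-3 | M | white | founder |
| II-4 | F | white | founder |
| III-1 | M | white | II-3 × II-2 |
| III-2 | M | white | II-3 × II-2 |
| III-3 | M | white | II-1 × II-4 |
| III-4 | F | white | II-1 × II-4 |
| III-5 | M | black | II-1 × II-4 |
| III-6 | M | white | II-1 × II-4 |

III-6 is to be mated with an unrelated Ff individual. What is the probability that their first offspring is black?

II-1 is white so carries F and received f from I-2 (ff), so II-1 is Ff.
II-4 is white so carries F and passed f to III-5 (ff), so II-4 is Ff.
III-6 is a white offspring of II-1 (Ff) × II-4 (Ff), whose cross gives 1/4 FF : 1/2 Ff : 1/4 ff; conditioning on being white, III-6 is FF with probability 1/3, Ff with probability 2/3.
Summing over parental genotype combinations, P(offspring is black) = 2/3·1/4 = 1/6.

1/6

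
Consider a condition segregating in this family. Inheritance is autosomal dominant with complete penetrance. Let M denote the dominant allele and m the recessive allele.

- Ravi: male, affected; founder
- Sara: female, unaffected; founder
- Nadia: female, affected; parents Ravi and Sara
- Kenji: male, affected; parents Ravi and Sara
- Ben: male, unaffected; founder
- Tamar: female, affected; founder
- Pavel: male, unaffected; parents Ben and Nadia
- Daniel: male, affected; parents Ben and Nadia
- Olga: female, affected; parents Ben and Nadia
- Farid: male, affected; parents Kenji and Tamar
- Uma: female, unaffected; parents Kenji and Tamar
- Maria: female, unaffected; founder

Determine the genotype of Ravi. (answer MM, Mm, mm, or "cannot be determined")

cannot be determined

Ravi's phenotype allows MM or Mm, and no parent or child forces a single allele at both positions; consistent genotype assignments exist with Ravi as MM or Mm.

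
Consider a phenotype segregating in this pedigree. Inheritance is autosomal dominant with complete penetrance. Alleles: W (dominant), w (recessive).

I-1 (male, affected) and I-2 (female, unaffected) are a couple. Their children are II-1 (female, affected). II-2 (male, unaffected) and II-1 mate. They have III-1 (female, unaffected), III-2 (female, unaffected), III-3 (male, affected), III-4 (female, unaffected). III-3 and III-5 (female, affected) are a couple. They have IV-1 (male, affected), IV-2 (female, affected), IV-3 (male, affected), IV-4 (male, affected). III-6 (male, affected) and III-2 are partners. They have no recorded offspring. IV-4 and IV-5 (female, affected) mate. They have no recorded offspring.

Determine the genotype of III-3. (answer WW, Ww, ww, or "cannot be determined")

Ww

From phenotype alone, III-3 is WW or Ww.
III-3 is affected so carries W and received w from II-2 (ww), so III-3 is Ww.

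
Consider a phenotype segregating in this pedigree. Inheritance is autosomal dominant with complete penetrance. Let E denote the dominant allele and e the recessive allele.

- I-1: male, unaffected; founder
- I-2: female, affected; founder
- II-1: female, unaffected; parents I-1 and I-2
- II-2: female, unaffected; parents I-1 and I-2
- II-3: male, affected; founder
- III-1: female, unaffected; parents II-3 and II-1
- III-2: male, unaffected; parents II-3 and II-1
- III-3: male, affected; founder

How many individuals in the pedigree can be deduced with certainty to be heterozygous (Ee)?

Obligate heterozygotes: I-2 is affected so carries E and passed e to II-1 (ee), so I-2 is Ee; II-3 is affected so carries E and passed e to III-1 (ee), so II-3 is Ee.
Every other individual is either homozygous by phenotype or has at least one consistent homozygous assignment, so the count is 2.

2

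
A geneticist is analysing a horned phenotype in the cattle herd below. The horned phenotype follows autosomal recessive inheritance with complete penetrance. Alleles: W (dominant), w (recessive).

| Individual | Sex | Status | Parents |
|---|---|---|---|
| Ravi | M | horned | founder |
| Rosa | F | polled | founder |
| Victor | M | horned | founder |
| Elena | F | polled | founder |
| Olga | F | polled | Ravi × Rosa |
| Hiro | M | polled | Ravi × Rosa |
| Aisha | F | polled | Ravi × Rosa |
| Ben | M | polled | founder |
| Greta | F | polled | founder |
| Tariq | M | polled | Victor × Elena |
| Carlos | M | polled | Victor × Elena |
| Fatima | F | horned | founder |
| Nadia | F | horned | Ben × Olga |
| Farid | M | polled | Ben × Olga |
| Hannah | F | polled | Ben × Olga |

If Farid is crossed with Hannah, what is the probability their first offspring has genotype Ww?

Ben is polled so carries W and passed w to Nadia (ww), so Ben is Ww.
Olga is polled so carries W and received w from Ravi (ww), so Olga is Ww.
Farid is a polled offspring of Ben (Ww) × Olga (Ww), whose cross gives 1/4 WW : 1/2 Ww : 1/4 ww; conditioning on being polled, Farid is WW with probability 1/3, Ww with probability 2/3.
Hannah is a polled offspring of Ben (Ww) × Olga (Ww), whose cross gives 1/4 WW : 1/2 Ww : 1/4 ww; conditioning on being polled, Hannah is WW with probability 1/3, Ww with probability 2/3.
Summing over parental genotype combinations, P(offspring has genotype Ww) = 2/9·1/2 + 2/9·1/2 + 4/9·1/2 = 4/9.

4/9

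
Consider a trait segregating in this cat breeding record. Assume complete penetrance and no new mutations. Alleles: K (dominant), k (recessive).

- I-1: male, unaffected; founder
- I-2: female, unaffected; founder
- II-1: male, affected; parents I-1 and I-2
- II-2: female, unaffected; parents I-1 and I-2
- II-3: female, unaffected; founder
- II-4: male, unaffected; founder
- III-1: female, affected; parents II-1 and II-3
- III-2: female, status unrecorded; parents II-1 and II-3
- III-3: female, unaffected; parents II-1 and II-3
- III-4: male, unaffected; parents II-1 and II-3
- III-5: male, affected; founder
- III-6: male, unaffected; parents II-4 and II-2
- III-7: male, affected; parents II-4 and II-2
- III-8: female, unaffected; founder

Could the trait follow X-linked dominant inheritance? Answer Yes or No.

No

Under X-linked dominant, II-1 (affected, male) cannot arise from I-1 (unaffected) × I-2 (unaffected).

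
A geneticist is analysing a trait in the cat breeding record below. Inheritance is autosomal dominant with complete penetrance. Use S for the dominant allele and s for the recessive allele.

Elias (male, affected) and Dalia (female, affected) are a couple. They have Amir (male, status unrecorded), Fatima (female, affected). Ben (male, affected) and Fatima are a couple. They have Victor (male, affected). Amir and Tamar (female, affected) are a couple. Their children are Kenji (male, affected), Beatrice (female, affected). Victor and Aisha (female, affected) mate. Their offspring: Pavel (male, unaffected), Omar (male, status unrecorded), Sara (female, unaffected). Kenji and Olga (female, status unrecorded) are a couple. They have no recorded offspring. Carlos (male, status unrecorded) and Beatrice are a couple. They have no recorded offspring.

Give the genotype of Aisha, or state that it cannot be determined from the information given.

Ss

From phenotype alone, Aisha is SS or Ss.
Aisha is affected so carries S and passed s to Pavel (ss), so Aisha is Ss.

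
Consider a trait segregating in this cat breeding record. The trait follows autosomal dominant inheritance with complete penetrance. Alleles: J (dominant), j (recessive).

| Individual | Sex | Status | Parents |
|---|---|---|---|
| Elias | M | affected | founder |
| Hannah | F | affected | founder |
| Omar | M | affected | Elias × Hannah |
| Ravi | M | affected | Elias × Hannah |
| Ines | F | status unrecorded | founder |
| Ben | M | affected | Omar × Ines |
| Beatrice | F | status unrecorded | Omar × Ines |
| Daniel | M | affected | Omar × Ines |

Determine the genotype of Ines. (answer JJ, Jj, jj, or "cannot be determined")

cannot be determined

Ines's phenotype is unrecorded, and no parent or child forces a single allele at both positions; consistent genotype assignments exist with Ines as JJ or Jj or jj.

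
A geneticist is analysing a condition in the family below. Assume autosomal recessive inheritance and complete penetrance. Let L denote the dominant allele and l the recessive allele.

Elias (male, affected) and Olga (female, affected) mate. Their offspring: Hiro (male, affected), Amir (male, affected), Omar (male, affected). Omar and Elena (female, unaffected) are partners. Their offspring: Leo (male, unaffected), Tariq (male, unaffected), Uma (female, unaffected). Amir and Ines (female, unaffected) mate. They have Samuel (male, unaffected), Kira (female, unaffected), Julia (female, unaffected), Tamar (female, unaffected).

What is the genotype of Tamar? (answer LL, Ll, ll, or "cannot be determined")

From phenotype alone, Tamar is LL or Ll.
Tamar is unaffected so carries L and received l from Amir (ll), so Tamar is Ll.

Ll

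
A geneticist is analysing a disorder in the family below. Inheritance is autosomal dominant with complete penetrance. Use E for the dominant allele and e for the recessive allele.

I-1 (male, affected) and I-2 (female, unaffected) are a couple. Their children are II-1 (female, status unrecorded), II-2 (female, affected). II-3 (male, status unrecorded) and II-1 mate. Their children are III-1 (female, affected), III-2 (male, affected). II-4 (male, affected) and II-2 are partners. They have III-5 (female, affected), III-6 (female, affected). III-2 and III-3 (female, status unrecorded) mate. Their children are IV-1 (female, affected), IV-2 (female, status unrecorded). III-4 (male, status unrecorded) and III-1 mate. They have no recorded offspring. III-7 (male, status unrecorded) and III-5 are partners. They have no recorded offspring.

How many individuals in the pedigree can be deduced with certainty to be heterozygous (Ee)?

Obligate heterozygotes: II-2 is affected so carries E and received e from I-2 (ee), so II-2 is Ee.
Every other individual is either homozygous by phenotype or has at least one consistent homozygous assignment, so the count is 1.

1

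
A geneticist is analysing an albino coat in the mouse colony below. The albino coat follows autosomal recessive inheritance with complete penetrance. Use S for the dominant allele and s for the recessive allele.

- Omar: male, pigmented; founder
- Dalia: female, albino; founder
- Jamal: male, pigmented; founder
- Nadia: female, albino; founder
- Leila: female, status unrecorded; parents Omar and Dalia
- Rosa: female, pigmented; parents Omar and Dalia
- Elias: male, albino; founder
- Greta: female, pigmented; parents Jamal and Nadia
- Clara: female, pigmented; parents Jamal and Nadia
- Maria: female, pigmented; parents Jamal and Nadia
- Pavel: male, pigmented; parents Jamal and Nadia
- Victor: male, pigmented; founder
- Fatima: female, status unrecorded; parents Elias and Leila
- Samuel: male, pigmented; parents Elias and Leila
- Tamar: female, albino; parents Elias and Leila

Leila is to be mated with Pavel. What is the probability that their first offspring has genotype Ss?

1/2

Leila passed S to Samuel (Ss, whose s came from Elias) and received s from Dalia (ss), so Leila is Ss.
Pavel is pigmented so carries S and received s from Nadia (ss), so Pavel is Ss.
The cross gives 1/4 SS : 1/2 Ss : 1/4 ss, so P(offspring has genotype Ss) = 1/2.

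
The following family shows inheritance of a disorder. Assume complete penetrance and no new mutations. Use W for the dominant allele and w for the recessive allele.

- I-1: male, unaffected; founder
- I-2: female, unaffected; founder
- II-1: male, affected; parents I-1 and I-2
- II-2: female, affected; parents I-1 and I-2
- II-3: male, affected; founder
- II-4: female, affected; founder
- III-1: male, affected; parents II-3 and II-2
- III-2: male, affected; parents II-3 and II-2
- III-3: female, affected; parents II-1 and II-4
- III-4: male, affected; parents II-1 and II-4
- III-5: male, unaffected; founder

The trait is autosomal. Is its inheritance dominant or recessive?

recessive

I-1 and I-2 are both unaffected yet have an affected child II-1. Under dominance, an affected child requires at least one affected parent, so the trait cannot be dominant.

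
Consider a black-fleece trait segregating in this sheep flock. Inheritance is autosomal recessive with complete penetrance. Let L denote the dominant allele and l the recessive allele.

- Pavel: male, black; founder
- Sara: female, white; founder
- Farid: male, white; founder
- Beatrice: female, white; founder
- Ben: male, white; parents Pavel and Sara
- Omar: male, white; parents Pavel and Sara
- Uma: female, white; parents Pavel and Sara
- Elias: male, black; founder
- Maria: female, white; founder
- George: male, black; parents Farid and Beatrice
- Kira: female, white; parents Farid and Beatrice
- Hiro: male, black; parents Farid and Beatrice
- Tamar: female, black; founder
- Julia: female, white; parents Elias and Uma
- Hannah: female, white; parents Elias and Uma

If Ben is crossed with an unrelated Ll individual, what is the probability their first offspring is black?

Ben is white so carries L and received l from Pavel (ll), so Ben is Ll.
The cross gives 1/4 LL : 1/2 Ll : 1/4 ll, so P(offspring is black) = 1/4.

1/4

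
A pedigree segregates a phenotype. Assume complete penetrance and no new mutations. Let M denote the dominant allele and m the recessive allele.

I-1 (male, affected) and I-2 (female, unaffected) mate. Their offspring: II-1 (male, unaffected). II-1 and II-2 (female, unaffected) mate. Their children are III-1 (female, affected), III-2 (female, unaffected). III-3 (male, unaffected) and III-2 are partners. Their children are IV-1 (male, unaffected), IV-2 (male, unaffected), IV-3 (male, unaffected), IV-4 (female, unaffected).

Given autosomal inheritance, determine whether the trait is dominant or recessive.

recessive

II-1 and II-2 are both unaffected yet have an affected child III-1. Under dominance, an affected child requires at least one affected parent, so the trait cannot be dominant.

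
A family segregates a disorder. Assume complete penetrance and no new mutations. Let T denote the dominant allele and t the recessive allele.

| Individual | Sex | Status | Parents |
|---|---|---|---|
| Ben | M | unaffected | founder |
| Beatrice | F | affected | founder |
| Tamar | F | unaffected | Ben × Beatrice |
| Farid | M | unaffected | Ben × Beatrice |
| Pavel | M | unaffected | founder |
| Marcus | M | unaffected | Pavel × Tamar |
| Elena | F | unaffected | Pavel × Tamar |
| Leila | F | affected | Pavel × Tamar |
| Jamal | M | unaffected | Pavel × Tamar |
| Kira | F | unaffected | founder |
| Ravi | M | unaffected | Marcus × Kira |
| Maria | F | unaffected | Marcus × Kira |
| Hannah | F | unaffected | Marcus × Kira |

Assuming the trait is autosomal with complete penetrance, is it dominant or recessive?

Pavel and Tamar are both unaffected yet have an affected child Leila. Under dominance, an affected child requires at least one affected parent, so the trait cannot be dominant.

recessive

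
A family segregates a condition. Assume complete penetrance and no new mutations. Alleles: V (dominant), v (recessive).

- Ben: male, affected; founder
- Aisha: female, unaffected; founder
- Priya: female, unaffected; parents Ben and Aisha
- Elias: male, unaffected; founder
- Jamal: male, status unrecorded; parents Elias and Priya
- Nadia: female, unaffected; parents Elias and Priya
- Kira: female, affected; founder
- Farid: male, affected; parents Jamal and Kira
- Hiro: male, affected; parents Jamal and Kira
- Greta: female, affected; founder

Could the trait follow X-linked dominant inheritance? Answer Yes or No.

Under X-linked dominant, Priya (unaffected, female) cannot arise from Ben (affected) × Aisha (unaffected).

No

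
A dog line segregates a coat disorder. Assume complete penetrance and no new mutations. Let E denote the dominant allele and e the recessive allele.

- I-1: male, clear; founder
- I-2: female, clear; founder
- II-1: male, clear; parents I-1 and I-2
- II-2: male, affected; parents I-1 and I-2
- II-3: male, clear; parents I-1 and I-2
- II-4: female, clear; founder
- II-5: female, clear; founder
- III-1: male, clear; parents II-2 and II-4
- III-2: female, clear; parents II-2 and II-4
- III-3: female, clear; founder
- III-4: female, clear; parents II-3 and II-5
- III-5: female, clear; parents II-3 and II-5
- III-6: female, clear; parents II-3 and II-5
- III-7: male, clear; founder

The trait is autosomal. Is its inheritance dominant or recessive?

I-1 and I-2 are both clear yet have an affected child II-2. Under dominance, an affected child requires at least one affected parent, so the trait cannot be dominant.

recessive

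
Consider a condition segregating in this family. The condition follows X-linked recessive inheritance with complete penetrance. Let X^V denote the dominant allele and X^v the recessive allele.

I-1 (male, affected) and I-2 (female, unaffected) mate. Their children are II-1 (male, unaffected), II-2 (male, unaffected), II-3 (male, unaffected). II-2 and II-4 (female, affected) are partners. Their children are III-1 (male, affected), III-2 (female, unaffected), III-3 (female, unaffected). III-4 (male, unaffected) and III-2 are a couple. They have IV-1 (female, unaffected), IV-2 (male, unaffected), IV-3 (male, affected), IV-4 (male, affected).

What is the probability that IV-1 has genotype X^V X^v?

1/2

III-4 is unaffected, so III-4 is X^V Y.
III-2 is unaffected so carries V and received v from II-4 (X^v X^v), so III-2 is X^V X^v.
Their cross gives offspring ratios 1/2 X^V X^V : 1/2 X^V X^v. Conditioning on IV-1 being unaffected, P(X^V X^v) = 1/2 / 1 = 1/2.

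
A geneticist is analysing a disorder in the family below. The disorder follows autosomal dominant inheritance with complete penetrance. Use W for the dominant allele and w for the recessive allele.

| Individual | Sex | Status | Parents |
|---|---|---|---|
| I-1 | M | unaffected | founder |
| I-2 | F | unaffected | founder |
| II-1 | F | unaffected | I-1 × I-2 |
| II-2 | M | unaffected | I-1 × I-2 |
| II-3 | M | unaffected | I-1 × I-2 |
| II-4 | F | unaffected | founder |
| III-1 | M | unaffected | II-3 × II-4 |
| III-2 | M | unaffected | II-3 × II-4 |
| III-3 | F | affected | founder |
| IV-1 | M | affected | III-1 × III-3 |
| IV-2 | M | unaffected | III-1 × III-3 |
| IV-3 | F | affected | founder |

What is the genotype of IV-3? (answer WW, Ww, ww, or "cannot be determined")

IV-3's phenotype allows WW or Ww, and no parent or child forces a single allele at both positions; consistent genotype assignments exist with IV-3 as WW or Ww.

cannot be determined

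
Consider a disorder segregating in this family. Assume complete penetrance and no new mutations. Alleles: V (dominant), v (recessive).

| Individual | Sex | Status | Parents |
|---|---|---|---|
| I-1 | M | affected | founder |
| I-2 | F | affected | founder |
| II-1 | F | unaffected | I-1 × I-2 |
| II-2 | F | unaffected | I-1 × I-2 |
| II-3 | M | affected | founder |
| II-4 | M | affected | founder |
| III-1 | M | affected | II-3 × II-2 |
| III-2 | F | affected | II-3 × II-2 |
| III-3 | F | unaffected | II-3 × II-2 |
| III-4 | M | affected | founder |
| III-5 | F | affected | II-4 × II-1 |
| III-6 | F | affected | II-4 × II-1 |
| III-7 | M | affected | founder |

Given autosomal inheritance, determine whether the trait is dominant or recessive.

I-1 and I-2 are both affected yet have an unaffected child II-1. Under a recessive model two affected parents are homozygous and every child would be affected, so the trait cannot be recessive.

dominant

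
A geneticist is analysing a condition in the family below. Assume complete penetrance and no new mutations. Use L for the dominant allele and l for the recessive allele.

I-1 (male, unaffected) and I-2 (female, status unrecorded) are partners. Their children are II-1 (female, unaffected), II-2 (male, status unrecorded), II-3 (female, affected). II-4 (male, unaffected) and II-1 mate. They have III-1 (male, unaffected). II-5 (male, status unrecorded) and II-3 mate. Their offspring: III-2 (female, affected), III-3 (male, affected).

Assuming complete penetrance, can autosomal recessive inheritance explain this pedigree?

A consistent assignment under autosomal recessive exists: I-1 Ll, I-2 Ll, II-1 LL, II-2 LL, II-3 ll, II-4 LL, II-5 Ll, III-1 LL, III-2 ll, III-3 ll.
In this assignment every recorded phenotype matches its genotype and every non-founder's genotype is obtainable from its parents' genotypes, so the pedigree is consistent.

Yes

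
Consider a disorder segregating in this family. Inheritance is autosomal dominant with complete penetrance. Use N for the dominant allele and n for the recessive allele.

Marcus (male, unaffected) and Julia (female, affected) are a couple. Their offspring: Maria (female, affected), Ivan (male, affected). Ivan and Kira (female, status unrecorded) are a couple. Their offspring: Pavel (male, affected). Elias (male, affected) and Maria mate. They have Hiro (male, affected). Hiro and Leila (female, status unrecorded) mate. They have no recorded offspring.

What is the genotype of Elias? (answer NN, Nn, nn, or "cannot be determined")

Elias's phenotype allows NN or Nn, and no parent or child forces a single allele at both positions; consistent genotype assignments exist with Elias as NN or Nn.

cannot be determined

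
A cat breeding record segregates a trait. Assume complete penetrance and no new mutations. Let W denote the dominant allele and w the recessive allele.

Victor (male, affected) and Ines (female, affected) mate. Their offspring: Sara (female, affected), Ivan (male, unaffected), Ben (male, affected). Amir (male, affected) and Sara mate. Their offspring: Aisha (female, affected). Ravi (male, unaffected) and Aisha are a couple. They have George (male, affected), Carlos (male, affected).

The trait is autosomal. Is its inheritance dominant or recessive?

Victor and Ines are both affected yet have an unaffected child Ivan. Under a recessive model two affected parents are homozygous and every child would be affected, so the trait cannot be recessive.

dominant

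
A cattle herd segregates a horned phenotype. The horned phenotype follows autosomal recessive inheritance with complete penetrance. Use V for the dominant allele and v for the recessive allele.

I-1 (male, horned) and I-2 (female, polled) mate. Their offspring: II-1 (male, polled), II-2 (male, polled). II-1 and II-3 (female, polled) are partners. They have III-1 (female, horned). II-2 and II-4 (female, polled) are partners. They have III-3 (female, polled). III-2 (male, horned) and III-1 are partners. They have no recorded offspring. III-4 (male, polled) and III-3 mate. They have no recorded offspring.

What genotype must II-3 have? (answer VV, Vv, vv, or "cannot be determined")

From phenotype alone, II-3 is VV or Vv.
II-3 is polled so carries V and passed v to III-1 (vv), so II-3 is Vv.

Vv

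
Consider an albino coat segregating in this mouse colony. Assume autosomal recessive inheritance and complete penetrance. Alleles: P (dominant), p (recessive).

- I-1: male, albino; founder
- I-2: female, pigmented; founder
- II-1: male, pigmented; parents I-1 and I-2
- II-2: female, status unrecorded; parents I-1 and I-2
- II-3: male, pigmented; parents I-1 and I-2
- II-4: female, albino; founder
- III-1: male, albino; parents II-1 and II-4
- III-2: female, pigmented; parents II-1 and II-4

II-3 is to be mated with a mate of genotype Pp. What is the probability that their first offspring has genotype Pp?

1/2

II-3 is pigmented so carries P and received p from I-1 (pp), so II-3 is Pp.
The cross gives 1/4 PP : 1/2 Pp : 1/4 pp, so P(offspring has genotype Pp) = 1/2.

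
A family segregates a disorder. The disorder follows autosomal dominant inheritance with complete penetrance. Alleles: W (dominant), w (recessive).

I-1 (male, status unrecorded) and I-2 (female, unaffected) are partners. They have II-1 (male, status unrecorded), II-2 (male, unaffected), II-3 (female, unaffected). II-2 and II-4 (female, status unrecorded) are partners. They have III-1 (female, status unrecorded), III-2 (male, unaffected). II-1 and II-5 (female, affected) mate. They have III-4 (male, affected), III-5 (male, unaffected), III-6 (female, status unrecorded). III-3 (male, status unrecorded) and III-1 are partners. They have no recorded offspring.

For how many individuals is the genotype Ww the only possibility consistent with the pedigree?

Obligate heterozygotes: II-5 is affected so carries W and passed w to III-5 (ww), so II-5 is Ww.
Every other individual is either homozygous by phenotype or has at least one consistent homozygous assignment, so the count is 1.

1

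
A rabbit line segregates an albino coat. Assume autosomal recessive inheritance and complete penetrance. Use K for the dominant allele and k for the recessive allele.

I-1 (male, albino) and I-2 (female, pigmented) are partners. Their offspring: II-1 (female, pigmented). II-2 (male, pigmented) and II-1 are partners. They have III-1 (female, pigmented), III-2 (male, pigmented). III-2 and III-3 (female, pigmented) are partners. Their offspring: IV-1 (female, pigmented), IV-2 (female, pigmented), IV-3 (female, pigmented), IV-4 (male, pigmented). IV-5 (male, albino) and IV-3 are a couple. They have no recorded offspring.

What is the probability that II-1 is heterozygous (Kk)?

II-1 is pigmented so carries K and received k from I-1 (kk), so II-1 is Kk, giving P(Kk) = 1.

1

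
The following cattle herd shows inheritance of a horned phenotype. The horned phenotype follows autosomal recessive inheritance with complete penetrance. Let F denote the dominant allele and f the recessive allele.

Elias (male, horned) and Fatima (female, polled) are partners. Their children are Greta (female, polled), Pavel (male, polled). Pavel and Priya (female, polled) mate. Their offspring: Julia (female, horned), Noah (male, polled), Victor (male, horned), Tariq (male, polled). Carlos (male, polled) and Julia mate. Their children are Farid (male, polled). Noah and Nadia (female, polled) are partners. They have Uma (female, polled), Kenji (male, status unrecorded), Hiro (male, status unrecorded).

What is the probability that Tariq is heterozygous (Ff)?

2/3

Pavel is polled so carries F and received f from Elias (ff), so Pavel is Ff.
Priya is polled so carries F and passed f to Julia (ff), so Priya is Ff.
Their cross gives offspring ratios 1/4 FF : 1/2 Ff : 1/4 ff. Conditioning on Tariq being polled, P(Ff) = 1/2 / 3/4 = 2/3.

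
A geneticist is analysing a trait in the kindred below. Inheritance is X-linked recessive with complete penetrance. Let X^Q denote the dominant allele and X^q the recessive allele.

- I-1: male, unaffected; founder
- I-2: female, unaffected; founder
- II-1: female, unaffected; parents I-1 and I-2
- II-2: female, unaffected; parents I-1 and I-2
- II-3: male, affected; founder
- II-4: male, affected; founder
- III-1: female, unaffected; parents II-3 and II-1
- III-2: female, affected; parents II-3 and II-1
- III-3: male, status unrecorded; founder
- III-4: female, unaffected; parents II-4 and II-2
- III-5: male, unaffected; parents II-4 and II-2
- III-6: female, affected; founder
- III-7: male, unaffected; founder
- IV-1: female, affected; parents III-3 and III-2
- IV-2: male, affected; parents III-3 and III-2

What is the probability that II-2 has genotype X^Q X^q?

I-1 is unaffected, so I-1 is X^Q Y.
I-2 is unaffected so carries Q and passed q to II-1 (X^Q X^q, whose Q came from I-1), so I-2 is X^Q X^q.
Their cross gives offspring ratios 1/2 X^Q X^Q : 1/2 X^Q X^q. Conditioning on II-2 being unaffected, P(X^Q X^q) = 1/2 / 1 = 1/2 before taking II-2's own offspring into account.
II-4 is affected, so II-4 is X^q Y.
Now use II-2's offspring. Probability of each recorded status — unaffected daughter III-4: 1/2 if II-2 is X^Q X^q, 1 if X^Q X^Q; unaffected son III-5: 1/2 if II-2 is X^Q X^q, 1 if X^Q X^Q.
Bayes: P(X^Q X^q) = 1/2·1/4 / (1/2·1/4 + 1/2·1) = 1/5.

1/5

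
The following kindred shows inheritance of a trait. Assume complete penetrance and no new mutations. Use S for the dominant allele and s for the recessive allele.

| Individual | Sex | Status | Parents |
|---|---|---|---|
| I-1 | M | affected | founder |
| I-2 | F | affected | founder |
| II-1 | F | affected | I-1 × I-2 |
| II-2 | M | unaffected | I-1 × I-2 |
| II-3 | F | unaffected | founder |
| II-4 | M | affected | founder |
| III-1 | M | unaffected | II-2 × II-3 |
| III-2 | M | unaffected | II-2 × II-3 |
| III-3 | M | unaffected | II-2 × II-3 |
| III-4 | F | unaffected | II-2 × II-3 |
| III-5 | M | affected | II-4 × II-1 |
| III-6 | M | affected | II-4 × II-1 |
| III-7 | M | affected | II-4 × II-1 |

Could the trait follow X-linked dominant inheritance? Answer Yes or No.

A consistent assignment under X-linked dominant exists: I-1 X^S Y, I-2 X^S X^s, II-1 X^S X^S, II-2 X^s Y, II-3 X^s X^s, II-4 X^S Y, III-1 X^s Y, III-2 X^s Y, III-3 X^s Y, III-4 X^s X^s, III-5 X^S Y, III-6 X^S Y, III-7 X^S Y.
In this assignment every recorded phenotype matches its genotype and every non-founder's genotype is obtainable from its parents' genotypes, so the pedigree is consistent.

Yes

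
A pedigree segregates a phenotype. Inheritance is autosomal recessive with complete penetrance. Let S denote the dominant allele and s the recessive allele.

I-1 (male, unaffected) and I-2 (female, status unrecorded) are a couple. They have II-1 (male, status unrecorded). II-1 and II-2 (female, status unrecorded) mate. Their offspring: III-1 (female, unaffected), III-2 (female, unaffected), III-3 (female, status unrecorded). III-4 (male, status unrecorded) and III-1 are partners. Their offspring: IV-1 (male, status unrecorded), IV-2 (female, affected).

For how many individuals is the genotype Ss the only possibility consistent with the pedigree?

Obligate heterozygotes: III-1 is unaffected so carries S and passed s to IV-2 (ss), so III-1 is Ss.
Every other individual is either homozygous by phenotype or has at least one consistent homozygous assignment, so the count is 1.

1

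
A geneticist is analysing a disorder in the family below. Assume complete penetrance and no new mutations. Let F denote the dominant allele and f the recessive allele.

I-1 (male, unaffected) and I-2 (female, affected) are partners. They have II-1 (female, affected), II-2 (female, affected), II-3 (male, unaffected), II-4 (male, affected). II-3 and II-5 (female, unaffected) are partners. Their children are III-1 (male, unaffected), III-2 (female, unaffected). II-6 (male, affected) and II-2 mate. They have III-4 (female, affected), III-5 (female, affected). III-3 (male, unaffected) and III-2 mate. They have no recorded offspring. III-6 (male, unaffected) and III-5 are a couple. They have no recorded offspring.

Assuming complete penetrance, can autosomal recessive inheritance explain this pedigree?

A consistent assignment under autosomal recessive exists: I-1 Ff, I-2 ff, II-1 ff, II-2 ff, II-3 Ff, II-4 ff, II-5 FF, II-6 ff, III-1 FF, III-2 FF, III-3 FF, III-4 ff, III-5 ff, III-6 FF.
In this assignment every recorded phenotype matches its genotype and every non-founder's genotype is obtainable from its parents' genotypes, so the pedigree is consistent.

Yes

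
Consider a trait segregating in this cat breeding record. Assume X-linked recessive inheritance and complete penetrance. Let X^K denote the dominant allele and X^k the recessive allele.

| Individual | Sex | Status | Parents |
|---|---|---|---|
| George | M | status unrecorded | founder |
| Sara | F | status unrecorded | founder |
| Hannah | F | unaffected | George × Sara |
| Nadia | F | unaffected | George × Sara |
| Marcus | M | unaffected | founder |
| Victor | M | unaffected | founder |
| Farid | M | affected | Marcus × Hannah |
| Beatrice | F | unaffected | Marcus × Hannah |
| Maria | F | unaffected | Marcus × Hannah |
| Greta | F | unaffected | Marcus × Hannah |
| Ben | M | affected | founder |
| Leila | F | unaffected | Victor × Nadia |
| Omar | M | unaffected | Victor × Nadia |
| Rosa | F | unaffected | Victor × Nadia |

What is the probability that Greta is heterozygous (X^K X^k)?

Marcus is unaffected, so Marcus is X^K Y.
Hannah is unaffected so carries K and passed k to Farid (X^k Y), so Hannah is X^K X^k.
Their cross gives offspring ratios 1/2 X^K X^K : 1/2 X^K X^k. Conditioning on Greta being unaffected, P(X^K X^k) = 1/2 / 1 = 1/2.

1/2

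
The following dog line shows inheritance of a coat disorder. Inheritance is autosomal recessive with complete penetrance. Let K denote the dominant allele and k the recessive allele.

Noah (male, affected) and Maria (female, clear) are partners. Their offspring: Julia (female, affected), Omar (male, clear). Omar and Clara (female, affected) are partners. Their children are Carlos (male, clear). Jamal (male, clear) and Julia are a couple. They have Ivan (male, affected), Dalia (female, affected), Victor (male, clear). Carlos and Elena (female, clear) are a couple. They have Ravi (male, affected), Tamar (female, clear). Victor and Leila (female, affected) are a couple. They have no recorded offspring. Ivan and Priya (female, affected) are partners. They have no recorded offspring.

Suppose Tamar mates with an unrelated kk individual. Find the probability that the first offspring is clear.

Carlos is clear so carries K and received k from Clara (kk), so Carlos is Kk.
Elena is clear so carries K and passed k to Ravi (kk), so Elena is Kk.
Tamar is a clear offspring of Carlos (Kk) × Elena (Kk), whose cross gives 1/4 KK : 1/2 Kk : 1/4 kk; conditioning on being clear, Tamar is KK with probability 1/3, Kk with probability 2/3.
Summing over parental genotype combinations, P(offspring is clear) = 1/3·1 + 2/3·1/2 = 2/3.

2/3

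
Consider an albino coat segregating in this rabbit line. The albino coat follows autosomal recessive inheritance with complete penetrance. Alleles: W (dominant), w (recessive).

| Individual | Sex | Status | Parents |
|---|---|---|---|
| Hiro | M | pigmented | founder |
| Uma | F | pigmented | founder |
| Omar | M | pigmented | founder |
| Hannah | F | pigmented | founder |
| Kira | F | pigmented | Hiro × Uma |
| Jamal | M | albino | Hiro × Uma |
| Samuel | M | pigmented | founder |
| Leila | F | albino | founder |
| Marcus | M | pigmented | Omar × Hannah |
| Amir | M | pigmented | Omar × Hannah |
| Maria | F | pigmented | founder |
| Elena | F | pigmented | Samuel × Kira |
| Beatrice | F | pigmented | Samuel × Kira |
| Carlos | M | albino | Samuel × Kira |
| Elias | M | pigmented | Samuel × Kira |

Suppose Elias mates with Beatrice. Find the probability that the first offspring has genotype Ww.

Samuel is pigmented so carries W and passed w to Carlos (ww), so Samuel is Ww.
Kira is pigmented so carries W and passed w to Carlos (ww), so Kira is Ww.
Elias is a pigmented offspring of Samuel (Ww) × Kira (Ww), whose cross gives 1/4 WW : 1/2 Ww : 1/4 ww; conditioning on being pigmented, Elias is WW with probability 1/3, Ww with probability 2/3.
Beatrice is a pigmented offspring of Samuel (Ww) × Kira (Ww), whose cross gives 1/4 WW : 1/2 Ww : 1/4 ww; conditioning on being pigmented, Beatrice is WW with probability 1/3, Ww with probability 2/3.
Summing over parental genotype combinations, P(offspring has genotype Ww) = 2/9·1/2 + 2/9·1/2 + 4/9·1/2 = 4/9.

4/9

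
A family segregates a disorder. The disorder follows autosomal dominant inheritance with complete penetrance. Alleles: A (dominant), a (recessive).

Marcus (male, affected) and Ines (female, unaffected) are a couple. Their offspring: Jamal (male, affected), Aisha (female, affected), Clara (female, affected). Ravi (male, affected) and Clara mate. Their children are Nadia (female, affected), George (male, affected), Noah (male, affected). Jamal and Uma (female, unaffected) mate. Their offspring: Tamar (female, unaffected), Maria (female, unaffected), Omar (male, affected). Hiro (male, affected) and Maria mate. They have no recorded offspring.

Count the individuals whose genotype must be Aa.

4

Obligate heterozygotes: Jamal is affected so carries A and received a from Ines (aa), so Jamal is Aa; Aisha is affected so carries A and received a from Ines (aa), so Aisha is Aa; Clara is affected so carries A and received a from Ines (aa), so Clara is Aa; Omar is affected so carries A and received a from Uma (aa), so Omar is Aa.
Every other individual is either homozygous by phenotype or has at least one consistent homozygous assignment, so the count is 4.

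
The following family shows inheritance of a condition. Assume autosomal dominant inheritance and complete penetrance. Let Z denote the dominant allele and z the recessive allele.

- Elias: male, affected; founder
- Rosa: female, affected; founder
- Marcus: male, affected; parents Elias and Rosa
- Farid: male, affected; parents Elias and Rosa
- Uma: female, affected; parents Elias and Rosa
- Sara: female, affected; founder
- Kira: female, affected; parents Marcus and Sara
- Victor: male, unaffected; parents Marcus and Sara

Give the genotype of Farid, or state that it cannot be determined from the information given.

Farid's phenotype allows ZZ or Zz, and no parent or child forces a single allele at both positions; consistent genotype assignments exist with Farid as ZZ or Zz.

cannot be determined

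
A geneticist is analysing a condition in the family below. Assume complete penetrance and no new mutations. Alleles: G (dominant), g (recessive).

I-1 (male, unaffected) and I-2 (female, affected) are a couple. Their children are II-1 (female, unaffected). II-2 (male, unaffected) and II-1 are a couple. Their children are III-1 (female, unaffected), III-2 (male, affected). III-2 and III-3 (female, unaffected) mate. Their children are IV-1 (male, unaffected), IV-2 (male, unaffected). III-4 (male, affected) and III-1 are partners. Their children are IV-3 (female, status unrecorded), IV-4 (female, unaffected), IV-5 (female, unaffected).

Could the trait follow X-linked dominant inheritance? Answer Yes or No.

Under X-linked dominant, III-2 (affected, male) cannot arise from II-2 (unaffected) × II-1 (unaffected).

No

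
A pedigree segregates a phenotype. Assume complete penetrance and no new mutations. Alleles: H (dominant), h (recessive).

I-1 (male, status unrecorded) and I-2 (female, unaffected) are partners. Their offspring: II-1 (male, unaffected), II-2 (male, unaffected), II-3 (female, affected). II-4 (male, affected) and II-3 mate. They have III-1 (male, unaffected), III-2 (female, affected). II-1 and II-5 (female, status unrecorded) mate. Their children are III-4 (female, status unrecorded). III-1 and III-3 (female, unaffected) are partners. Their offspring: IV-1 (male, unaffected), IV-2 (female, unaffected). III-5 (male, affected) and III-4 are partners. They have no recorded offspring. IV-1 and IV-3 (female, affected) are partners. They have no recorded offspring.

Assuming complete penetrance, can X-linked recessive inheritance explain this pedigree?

No

Under X-linked recessive, III-1 (unaffected, male) cannot arise from II-4 (affected) × II-3 (affected).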